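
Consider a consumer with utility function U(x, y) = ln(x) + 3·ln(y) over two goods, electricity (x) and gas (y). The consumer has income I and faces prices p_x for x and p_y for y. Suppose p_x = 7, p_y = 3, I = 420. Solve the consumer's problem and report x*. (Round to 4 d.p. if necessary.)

Tangency: MRS = (1/3)·y/x = p_x/p_y.
So p_y·y = 3·p_x·x; combined with the budget, a share 0.25 of income goes to x.
Demand: x*(p_x,p_y,I) = 0.25·I/p_x and y* = 0.75·I/p_y.
At p_x=7, p_y=3, I=420: x* = 0.25·420/7 = 15.

x* = 15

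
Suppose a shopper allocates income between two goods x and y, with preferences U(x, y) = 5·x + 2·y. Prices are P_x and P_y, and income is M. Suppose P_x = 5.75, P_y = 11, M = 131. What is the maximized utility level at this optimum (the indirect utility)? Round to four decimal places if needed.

Linear utility — the consumer picks whichever good has higher MU/price: 5/5.75 = 0.8696 vs 2/11 = 0.1818.
x gives more utility per dollar, so spend all income on x: x* = M/P_x, y* = 0.
Numerically: x* = 22.7826, y* = 0.
Utility at the optimum: U(22.7826, 0) = 113.913.

V = 113.913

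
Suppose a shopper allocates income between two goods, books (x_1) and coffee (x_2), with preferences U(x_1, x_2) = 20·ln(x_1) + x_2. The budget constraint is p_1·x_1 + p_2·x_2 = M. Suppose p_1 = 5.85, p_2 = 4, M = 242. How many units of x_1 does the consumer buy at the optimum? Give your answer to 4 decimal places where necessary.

x_1* = 13.6752

Set MRS = p_1/p_2: (20/x_1)/1 = p_1/p_2.
So x_1*(p_1,p_2) = 20·p_2/p_1, independent of income; and x_2* = (M − 20·p_2)/p_2.
At the given prices: x_1* = 20·4/5.85 = 13.6752.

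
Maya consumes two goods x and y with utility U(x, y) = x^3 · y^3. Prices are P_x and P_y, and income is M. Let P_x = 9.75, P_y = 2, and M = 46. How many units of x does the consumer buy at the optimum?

x* = 2.359

Demand: x*(P_x,P_y,M) = 0.5·M/P_x and y* = 0.5·M/P_y.
At P_x=9.75, P_y=2, M=46: x* = 0.5·46/9.75 = 2.359.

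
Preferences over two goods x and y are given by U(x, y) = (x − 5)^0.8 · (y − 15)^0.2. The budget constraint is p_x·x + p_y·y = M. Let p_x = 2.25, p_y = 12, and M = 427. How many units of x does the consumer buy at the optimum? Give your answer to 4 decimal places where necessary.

x* = 88.8222

MRS = 4·(y−15)/(x−5). Tangency with p_x/p_y gives y−15 = (1/4)·(p_x/p_y)·(x−5).
Substituting into the budget: x* = 5 + 0.8·(M − 5·p_x − 15·p_y)/p_x, and y* = 15 + 0.2·(…)/p_y.
Discretionary income = 427 − 5·2.25 − 15·12 = 235.75; x* = 5 + 0.8·235.75/2.25 = 88.8222.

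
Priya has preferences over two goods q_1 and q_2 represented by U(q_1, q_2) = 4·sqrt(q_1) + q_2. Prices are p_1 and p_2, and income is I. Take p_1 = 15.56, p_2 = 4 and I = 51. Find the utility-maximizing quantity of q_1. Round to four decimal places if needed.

Set MRS = p_1/p_2: 2·q_1^(−1/2) = p_1/p_2.
Solve: √q_1 = 2·p_2/p_1, so q_1*(p_1,p_2) = (2·p_2/p_1)², and q_2* = (I − p_1·q_1*)/p_2.
Plugging in: q_1* = (2·4/15.56)² = 0.2643.

q_1* = 0.2643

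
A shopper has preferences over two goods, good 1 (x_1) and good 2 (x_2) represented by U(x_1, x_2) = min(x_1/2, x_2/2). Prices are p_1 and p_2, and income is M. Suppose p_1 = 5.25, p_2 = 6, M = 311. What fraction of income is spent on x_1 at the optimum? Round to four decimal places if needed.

Demand: x_1*(p_1,p_2,M) = 2·M/(2·p_1 + 2·p_2), x_2* = 2·M/(2·p_1 + 2·p_2).
Here 2·5.25 + 2·6 = 22.5, giving x_1* = 27.6444 and x_2* = 27.6444.
Expenditure on x_1: 5.25·27.6444 = 145.1333; share = 0.4667.

share on x_1 = 0.4667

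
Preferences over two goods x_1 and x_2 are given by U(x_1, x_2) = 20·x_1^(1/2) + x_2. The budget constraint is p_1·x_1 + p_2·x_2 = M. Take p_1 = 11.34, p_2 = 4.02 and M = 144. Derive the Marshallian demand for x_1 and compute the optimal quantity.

Plugging in: x_1* = (10·4.02/11.34)² = 12.5668.

x_1* = 12.5668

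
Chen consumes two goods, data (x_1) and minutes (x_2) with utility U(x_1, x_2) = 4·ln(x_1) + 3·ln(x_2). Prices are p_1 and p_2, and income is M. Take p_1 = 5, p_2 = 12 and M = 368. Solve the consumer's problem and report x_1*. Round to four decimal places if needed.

Tangency: MRS = (4/3)·x_2/x_1 = p_1/p_2.
Rearranging, p_2·x_2 = (3/4)·p_1·x_1. Substituting into the budget gives p_1·x_1·(1 + (3/4)) = M.
Demand: x_1*(p_1,p_2,M) = 4/7·M/p_1 and x_2* = 3/7·M/p_2.
At p_1=5, p_2=12, M=368: x_1* = 4/7·368/5 = 42.0571.

x_1* = 42.0571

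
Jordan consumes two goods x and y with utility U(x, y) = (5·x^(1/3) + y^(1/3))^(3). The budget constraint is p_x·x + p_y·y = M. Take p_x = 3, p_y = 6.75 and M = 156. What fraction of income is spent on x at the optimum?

MU_x ∝ 5·x^(-2/3), MU_y ∝ y^(-2/3), so MRS = 5·(y/x)^(2/3) = p_x/p_y.
Solve for the ratio: y/x = [(1/5)·p_x/p_y]^(1.5).
With the ratio pinned down, the budget gives x* = M/(p_x + p_y·(y/x)) and y* = (y/x)·x*.
Numerically y/x = 0.026502, so x* = 156/(3 + 6.75·0.026502) = 49.0738 and y* = 0.026502·49.0738 = 1.3005.
Expenditure on x: 3·49.0738 = 147.2214; share = 0.9437.

share on x = 0.9437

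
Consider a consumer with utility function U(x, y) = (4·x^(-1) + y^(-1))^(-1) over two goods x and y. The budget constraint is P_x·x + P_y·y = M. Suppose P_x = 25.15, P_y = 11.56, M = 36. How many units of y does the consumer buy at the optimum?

y* = 0.7884

With the ratio pinned down, the budget gives x* = M/(P_x + P_y·(y/x)) and y* = (y/x)·x*.
Numerically y/x = 0.737497, so x* = 36/(25.15 + 11.56·0.737497) = 1.069 and y* = 0.737497·1.069 = 0.7884.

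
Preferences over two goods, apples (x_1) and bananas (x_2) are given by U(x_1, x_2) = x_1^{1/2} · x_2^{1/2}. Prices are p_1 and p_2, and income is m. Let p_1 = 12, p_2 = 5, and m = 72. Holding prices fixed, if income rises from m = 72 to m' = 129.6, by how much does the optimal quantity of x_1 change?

Demand: x_1*(p_1,p_2,m) = 0.5·m/p_1 and x_2* = 0.5·m/p_2.
At p_1=12, p_2=5, m=72: x_1* = 0.5·72/12 = 3.
At m' = 129.6: x_1* = 5.4. Change: 5.4 − 3 = 2.4.

Δx_1* = 2.4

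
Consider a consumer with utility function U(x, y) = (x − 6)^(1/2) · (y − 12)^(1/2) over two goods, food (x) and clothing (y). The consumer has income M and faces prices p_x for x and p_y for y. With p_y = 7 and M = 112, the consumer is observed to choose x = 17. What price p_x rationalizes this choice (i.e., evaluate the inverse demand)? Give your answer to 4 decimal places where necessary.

p_x = 1

MRS = (y−12)/(x−6). Tangency with p_x/p_y gives y−12 = (p_x/p_y)·(x−6).
Substituting into the budget: x* = 6 + 0.5·(M − 6·p_x − 12·p_y)/p_x, and y* = 12 + 0.5·(…)/p_y.
Set x* = 17 in the demand function and solve for p_x: p_x = 1.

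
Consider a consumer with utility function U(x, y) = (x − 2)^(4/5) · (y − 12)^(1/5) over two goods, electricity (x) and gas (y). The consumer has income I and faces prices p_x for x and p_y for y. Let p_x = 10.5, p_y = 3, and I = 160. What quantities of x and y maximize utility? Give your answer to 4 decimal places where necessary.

This is Cobb-Douglas in (x−2, y−12): tangency gives 0.8·p_y·(y−12) = 0.2·p_x·(x−2).
After buying the subsistence bundle (2, 12), a share 0.8 of the remaining income goes to x: x* = 2 + 0.8·(I − 2p_x − 12p_y)/p_x.
Discretionary income = 160 − 2·10.5 − 12·3 = 103; x* = 2 + 0.8·103/10.5 = 9.8476; y* = 12 + 0.2·103/3 = 18.8667.

x* = 9.8476, y* = 18.8667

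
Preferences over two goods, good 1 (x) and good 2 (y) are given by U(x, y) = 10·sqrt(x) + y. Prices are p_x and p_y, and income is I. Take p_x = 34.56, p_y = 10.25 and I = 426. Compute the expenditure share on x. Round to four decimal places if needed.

Utility is quasi-linear in y; the FOC for x is 5/√x = p_x/p_y.
Thus x* = (5·p_y/p_x)² — independent of I — with the rest of income spent on y.
Plugging in: x* = (5·10.25/34.56)² = 2.1991, y* = 34.1463.
Expenditure on x: 34.56·2.1991 = 76.0001; share = 0.1784.

share on x = 0.1784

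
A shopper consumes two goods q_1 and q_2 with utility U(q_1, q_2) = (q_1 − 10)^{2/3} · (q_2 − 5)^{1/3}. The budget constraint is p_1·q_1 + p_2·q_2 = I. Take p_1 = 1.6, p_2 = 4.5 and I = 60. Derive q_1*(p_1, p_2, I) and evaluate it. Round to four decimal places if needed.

q_1* = 18.9583

This is Cobb-Douglas in (q_1−10, q_2−5): tangency gives 2/3·p_2·(q_2−5) = 1/3·p_1·(q_1−10).
After buying the subsistence bundle (10, 5), a share 2/3 of the remaining income goes to q_1: q_1* = 10 + 2/3·(I − 10p_1 − 5p_2)/p_1.
Discretionary income = 60 − 10·1.6 − 5·4.5 = 21.5; q_1* = 10 + 2/3·21.5/1.6 = 18.9583.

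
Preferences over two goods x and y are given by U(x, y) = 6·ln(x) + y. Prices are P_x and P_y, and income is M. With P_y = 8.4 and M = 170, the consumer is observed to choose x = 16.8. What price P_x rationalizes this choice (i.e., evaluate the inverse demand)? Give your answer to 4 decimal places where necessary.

Set MRS = P_x/P_y: (6/x)/1 = P_x/P_y.
So x*(P_x,P_y) = 6·P_y/P_x, independent of income; and y* = (M − 6·P_y)/P_y.
Set x* = 16.8 in the demand function and solve for P_x: P_x = 3.

P_x = 3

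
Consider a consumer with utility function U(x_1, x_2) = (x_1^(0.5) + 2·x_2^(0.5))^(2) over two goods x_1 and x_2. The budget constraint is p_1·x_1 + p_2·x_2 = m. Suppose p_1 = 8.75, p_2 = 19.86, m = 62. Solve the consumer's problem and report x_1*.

From the CES first-order condition, (1/2)·(x_2/x_1)^(0.5) = p_1/p_2.
Solve for the ratio: x_2/x_1 = [2·p_1/p_2]^(2).
Substitute x_2 = (x_2/x_1)·x_1 into the budget: x_1* = m/(p_1 + p_2·(x_2/x_1)).
Numerically x_2/x_1 = 0.776457, so x_1* = 62/(8.75 + 19.86·0.776457) = 2.5651.

x_1* = 2.5651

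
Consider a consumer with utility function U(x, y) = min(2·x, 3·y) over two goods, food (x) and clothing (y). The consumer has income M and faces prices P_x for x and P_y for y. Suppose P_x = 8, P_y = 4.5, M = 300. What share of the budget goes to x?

share on x = 0.7273

With perfect complements, no substitution: consume in ratio x:y = 3:2.
Budget: P_x·x + P_y·(2/3)·x = M, so (3·P_x + 2·P_y)·x = 3·M.
Demand: x*(P_x,P_y,M) = 3·M/(3·P_x + 2·P_y), y* = 2·M/(3·P_x + 2·P_y).
Here 3·8 + 2·4.5 = 33, giving x* = 27.2727 and y* = 18.1818.
Expenditure on x: 8·27.2727 = 218.1818; share = 0.7273.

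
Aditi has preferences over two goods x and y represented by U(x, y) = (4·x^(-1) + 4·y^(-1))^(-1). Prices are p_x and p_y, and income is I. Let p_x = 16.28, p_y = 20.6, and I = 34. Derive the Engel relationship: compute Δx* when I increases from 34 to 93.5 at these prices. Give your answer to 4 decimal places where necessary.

MRS = MU_x/MU_y = (y/x)^(2). Set equal to p_x/p_y.
Solve for the ratio: y/x = [p_x/p_y]^(0.5).
Substitute y = (y/x)·x into the budget: x* = I/(p_x + p_y·(y/x)).
Numerically y/x = 0.888983, so x* = 34/(16.28 + 20.6·0.888983) = 0.9829.
At I' = 93.5: x* = 2.7029. Change: 2.7029 − 0.9829 = 1.72.

Δx* = 1.72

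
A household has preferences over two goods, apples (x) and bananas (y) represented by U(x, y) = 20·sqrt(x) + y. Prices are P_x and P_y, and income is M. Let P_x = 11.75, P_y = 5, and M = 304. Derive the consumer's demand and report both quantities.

x* = 18.1077, y* = 18.2468

Solve: √x = 10·P_y/P_x, so x*(P_x,P_y) = (10·P_y/P_x)², and y* = (M − P_x·x*)/P_y.
Plugging in: x* = (10·5/11.75)² = 18.1077, y* = 18.2468.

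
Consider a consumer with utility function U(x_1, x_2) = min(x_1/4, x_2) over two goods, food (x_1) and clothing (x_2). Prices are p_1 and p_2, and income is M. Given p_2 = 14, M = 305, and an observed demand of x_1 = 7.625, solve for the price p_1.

Leontief preferences: the optimum is at the kink where x_1/4 = x_2/1, i.e. x_2 = (1/4)·x_1.
Budget: p_1·x_1 + p_2·(1/4)·x_1 = M, so (4·p_1 + p_2)·x_1 = 4·M.
Demand: x_1*(p_1,p_2,M) = 4·M/(4·p_1 + p_2), x_2* = M/(4·p_1 + p_2).
Set x_1* = 7.625 in the demand function and solve for p_1: p_1 = 36.5.

p_1 = 36.5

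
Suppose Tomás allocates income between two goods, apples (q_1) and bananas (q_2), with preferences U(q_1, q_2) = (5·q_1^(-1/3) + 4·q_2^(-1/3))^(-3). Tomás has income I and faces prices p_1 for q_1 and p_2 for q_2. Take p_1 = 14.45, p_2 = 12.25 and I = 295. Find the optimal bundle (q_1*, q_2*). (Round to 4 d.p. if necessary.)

MU_q_1 ∝ 5·q_1^(-4/3), MU_q_2 ∝ 4·q_2^(-4/3), so MRS = (5/4)·(q_2/q_1)^(4/3) = p_1/p_2.
Hence q_2/q_1 = ((4/5)·p_1/p_2)^(1/(4/3)), i.e. raised to the 0.75 power.
Substitute q_2 = (q_2/q_1)·q_1 into the budget: q_1* = I/(p_1 + p_2·(q_2/q_1)).
Numerically q_2/q_1 = 0.95745, so q_1* = 295/(14.45 + 12.25·0.95745) = 11.2687 and q_2* = 0.95745·11.2687 = 10.7892.

q_1* = 11.2687, q_2* = 10.7892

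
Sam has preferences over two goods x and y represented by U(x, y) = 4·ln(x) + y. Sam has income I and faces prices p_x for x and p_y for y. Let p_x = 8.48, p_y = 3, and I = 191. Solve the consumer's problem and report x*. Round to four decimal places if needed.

So x*(p_x,p_y) = 4·p_y/p_x, independent of income; and y* = (I − 4·p_y)/p_y.
At the given prices: x* = 4·3/8.48 = 1.4151.

x* = 1.4151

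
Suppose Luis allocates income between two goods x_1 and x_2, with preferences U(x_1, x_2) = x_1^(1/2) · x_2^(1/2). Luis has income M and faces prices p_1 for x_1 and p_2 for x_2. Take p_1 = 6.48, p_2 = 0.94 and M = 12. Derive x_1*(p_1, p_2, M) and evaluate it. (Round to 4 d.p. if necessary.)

x_1* = 0.9259

The MRS is x_2/x_1. Set MRS = p_1/p_2.
Rearranging, p_2·x_2 = p_1·x_1. Substituting into the budget gives p_1·x_1·(1 + 1) = M.
Demand: x_1*(p_1,p_2,M) = 0.5·M/p_1 and x_2* = 0.5·M/p_2.
At p_1=6.48, p_2=0.94, M=12: x_1* = 0.5·12/6.48 = 0.9259.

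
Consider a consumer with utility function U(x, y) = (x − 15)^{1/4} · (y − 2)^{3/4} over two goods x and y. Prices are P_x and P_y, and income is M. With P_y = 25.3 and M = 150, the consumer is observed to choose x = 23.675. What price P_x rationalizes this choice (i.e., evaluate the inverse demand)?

P_x = 2

This is Cobb-Douglas in (x−15, y−2): tangency gives 0.25·P_y·(y−2) = 0.75·P_x·(x−15).
After buying the subsistence bundle (15, 2), a share 0.25 of the remaining income goes to x: x* = 15 + 0.25·(M − 15P_x − 2P_y)/P_x.
Set x* = 23.675 in the demand function and solve for P_x: P_x = 2.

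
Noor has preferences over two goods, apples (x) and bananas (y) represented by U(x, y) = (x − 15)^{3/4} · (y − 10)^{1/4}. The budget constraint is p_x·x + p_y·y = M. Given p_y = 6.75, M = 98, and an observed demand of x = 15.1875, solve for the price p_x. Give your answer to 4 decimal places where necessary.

This is Cobb-Douglas in (x−15, y−10): tangency gives 0.75·p_y·(y−10) = 0.25·p_x·(x−15).
Substituting into the budget: x* = 15 + 0.75·(M − 15·p_x − 10·p_y)/p_x, and y* = 10 + 0.25·(…)/p_y.
Set x* = 15.1875 in the demand function and solve for p_x: p_x = 2.

p_x = 2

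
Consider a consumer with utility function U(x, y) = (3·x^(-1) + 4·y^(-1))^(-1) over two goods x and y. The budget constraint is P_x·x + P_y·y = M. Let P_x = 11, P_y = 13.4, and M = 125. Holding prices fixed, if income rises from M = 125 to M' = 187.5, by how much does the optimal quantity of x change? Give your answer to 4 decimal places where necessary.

Numerically y/x = 1.046197, so x* = 125/(11 + 13.4·1.046197) = 4.9962.
At M' = 187.5: x* = 7.4943. Change: 7.4943 − 4.9962 = 2.4981.

Δx* = 2.4981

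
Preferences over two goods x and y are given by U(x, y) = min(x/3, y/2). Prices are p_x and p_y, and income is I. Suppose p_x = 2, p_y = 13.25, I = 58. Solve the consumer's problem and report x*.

x* = 5.3538

With perfect complements, no substitution: consume in ratio x:y = 3:2.
Budget: p_x·x + p_y·(2/3)·x = I, so (3·p_x + 2·p_y)·x = 3·I.
Demand: x*(p_x,p_y,I) = 3·I/(3·p_x + 2·p_y), y* = 2·I/(3·p_x + 2·p_y).
Here 3·2 + 2·13.25 = 32.5, giving x* = 5.3538.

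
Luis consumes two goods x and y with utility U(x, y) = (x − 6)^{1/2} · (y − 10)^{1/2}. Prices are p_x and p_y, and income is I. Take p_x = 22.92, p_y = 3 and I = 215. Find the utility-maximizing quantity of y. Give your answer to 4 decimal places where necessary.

Let x' = x−6, y' = y−10. MRS = y'/x' = p_x/p_y.
After buying the subsistence bundle (6, 10), a share 0.5 of the remaining income goes to x: x* = 6 + 0.5·(I − 6p_x − 10p_y)/p_x.
Discretionary income = 215 − 6·22.92 − 10·3 = 47.48; y* = 10 + 0.5·47.48/3 = 17.9133.

y* = 17.9133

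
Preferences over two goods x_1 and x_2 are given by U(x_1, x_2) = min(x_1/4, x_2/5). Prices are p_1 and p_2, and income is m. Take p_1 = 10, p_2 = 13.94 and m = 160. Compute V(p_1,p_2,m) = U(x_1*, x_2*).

V = 1.4585

Demand: x_1*(p_1,p_2,m) = 4·m/(4·p_1 + 5·p_2), x_2* = 5·m/(4·p_1 + 5·p_2).
Here 4·10 + 5·13.94 = 109.7, giving x_1* = 5.8341 and x_2* = 7.2926.
Utility at the optimum: U(5.8341, 7.2926) = 1.4585.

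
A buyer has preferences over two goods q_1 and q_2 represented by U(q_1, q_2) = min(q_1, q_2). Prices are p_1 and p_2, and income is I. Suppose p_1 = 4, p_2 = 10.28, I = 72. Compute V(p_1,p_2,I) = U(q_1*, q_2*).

V = 5.042

Leontief preferences: the optimum is at the kink where q_1/1 = q_2/1, i.e. q_2 = q_1.
Budget: p_1·q_1 + p_2·q_1 = I, so (p_1 + p_2)·q_1 = I.
Demand: q_1*(p_1,p_2,I) = I/(p_1 + p_2), q_2* = I/(p_1 + p_2).
Here 4 + 10.28 = 14.28, giving q_1* = 5.042 and q_2* = 5.042.
Utility at the optimum: U(5.042, 5.042) = 5.042.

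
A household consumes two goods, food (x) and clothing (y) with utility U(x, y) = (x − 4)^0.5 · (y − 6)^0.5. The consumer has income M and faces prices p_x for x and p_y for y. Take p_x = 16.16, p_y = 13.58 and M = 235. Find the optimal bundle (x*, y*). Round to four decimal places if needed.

Let x' = x−4, y' = y−6. MRS = y'/x' = p_x/p_y.
Substituting into the budget: x* = 4 + 0.5·(M − 4·p_x − 6·p_y)/p_x, and y* = 6 + 0.5·(…)/p_y.
Discretionary income = 235 − 4·16.16 − 6·13.58 = 88.88; x* = 4 + 0.5·88.88/16.16 = 6.75; y* = 6 + 0.5·88.88/13.58 = 9.2725.

x* = 6.75, y* = 9.2725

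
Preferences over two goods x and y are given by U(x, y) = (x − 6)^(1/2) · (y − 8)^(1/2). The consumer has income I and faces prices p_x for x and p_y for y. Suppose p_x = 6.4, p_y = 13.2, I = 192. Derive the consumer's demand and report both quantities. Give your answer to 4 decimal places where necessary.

x* = 9.75, y* = 9.8182

MRS = (y−8)/(x−6). Tangency with p_x/p_y gives y−8 = (p_x/p_y)·(x−6).
Substituting into the budget: x* = 6 + 0.5·(I − 6·p_x − 8·p_y)/p_x, and y* = 8 + 0.5·(…)/p_y.
Discretionary income = 192 − 6·6.4 − 8·13.2 = 48; x* = 6 + 0.5·48/6.4 = 9.75; y* = 8 + 0.5·48/13.2 = 9.8182.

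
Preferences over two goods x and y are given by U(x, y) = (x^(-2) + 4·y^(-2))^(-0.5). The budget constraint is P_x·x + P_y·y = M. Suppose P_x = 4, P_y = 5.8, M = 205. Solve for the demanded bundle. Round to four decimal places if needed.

MU_x ∝ x^(-3), MU_y ∝ 4·y^(-3), so MRS = (1/4)·(y/x)^(3) = P_x/P_y.
Hence y/x = (4·P_x/P_y)^(1/(3)), i.e. raised to the 1/3 power.
Substitute y = (y/x)·x into the budget: x* = M/(P_x + P_y·(y/x)).
Numerically y/x = 1.402482, so x* = 205/(4 + 5.8·1.402482) = 16.8941 and y* = 1.402482·16.8941 = 23.6937.

x* = 16.8941, y* = 23.6937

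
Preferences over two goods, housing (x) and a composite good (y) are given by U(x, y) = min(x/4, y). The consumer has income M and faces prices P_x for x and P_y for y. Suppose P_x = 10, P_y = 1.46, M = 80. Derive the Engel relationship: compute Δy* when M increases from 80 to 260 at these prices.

Leontief preferences: the optimum is at the kink where x/4 = y/1, i.e. y = (1/4)·x.
Budget: P_x·x + P_y·(1/4)·x = M, so (4·P_x + P_y)·x = 4·M.
Demand: x*(P_x,P_y,M) = 4·M/(4·P_x + P_y), y* = M/(4·P_x + P_y).
Here 4·10 + 1.46 = 41.46, giving y* = 1.9296.
At M' = 260: y* = 6.2711. Change: 6.2711 − 1.9296 = 4.3415.

Δy* = 4.3415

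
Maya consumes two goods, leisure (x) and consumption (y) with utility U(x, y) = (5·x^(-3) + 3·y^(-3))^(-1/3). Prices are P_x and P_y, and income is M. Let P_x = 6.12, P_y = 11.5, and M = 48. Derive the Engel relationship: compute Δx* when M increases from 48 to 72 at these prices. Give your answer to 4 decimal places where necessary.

Δx* = 1.6255

From the CES first-order condition, (5/3)·(y/x)^(4) = P_x/P_y.
Hence y/x = ((3/5)·P_x/P_y)^(1/(4)), i.e. raised to the 0.25 power.
Substitute y = (y/x)·x into the budget: x* = M/(P_x + P_y·(y/x)).
Numerically y/x = 0.751712, so x* = 48/(6.12 + 11.5·0.751712) = 3.251.
At M' = 72: x* = 4.8765. Change: 4.8765 − 3.251 = 1.6255.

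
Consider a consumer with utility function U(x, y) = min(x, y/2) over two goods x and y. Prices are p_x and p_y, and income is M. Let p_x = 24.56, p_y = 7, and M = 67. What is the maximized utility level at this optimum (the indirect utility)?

V = 1.7376

Demand: x*(p_x,p_y,M) = M/(p_x + 2·p_y), y* = 2·M/(p_x + 2·p_y).
Here 24.56 + 2·7 = 38.56, giving x* = 1.7376 and y* = 3.4751.
Utility at the optimum: U(1.7376, 3.4751) = 1.7376.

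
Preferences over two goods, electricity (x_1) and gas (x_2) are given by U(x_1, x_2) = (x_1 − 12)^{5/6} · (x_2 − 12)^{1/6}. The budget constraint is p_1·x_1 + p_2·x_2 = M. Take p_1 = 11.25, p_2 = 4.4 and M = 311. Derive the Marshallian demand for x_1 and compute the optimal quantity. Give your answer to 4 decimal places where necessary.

x_1* = 21.1259

This is Cobb-Douglas in (x_1−12, x_2−12): tangency gives 5/6·p_2·(x_2−12) = 1/6·p_1·(x_1−12).
Substituting into the budget: x_1* = 12 + 5/6·(M − 12·p_1 − 12·p_2)/p_1, and x_2* = 12 + 1/6·(…)/p_2.
Discretionary income = 311 − 12·11.25 − 12·4.4 = 123.2; x_1* = 12 + 5/6·123.2/11.25 = 21.1259.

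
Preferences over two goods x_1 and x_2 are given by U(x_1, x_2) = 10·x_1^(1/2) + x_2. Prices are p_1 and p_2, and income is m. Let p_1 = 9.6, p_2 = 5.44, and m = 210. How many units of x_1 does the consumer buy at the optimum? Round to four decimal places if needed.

Solve: √x_1 = 5·p_2/p_1, so x_1*(p_1,p_2) = (5·p_2/p_1)², and x_2* = (m − p_1·x_1*)/p_2.
Plugging in: x_1* = (5·5.44/9.6)² = 8.0278.

x_1* = 8.0278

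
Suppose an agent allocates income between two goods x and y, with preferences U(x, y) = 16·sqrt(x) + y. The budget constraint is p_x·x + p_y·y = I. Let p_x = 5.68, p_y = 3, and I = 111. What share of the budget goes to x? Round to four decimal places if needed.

Set MRS = p_x/p_y: 8·x^(−1/2) = p_x/p_y.
Solve: √x = 8·p_y/p_x, so x*(p_x,p_y) = (8·p_y/p_x)², and y* = (I − p_x·x*)/p_y.
Plugging in: x* = (8·3/5.68)² = 17.8536, y* = 3.1972.
Expenditure on x: 5.68·17.8536 = 101.4085; share = 0.9136.

share on x = 0.9136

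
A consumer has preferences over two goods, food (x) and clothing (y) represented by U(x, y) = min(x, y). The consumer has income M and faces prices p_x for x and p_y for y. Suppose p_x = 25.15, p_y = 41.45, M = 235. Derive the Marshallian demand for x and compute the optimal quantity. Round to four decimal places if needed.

Leontief preferences: the optimum is at the kink where x/1 = y/1, i.e. y = x.
Budget: p_x·x + p_y·x = M, so (p_x + p_y)·x = M.
Demand: x*(p_x,p_y,M) = M/(p_x + p_y), y* = M/(p_x + p_y).
Here 25.15 + 41.45 = 66.6, giving x* = 3.5285.

x* = 3.5285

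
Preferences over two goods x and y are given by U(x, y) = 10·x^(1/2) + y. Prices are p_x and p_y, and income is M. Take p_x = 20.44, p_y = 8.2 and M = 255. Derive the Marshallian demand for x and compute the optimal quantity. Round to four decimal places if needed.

x* = 4.0235

Solve: √x = 5·p_y/p_x, so x*(p_x,p_y) = (5·p_y/p_x)², and y* = (M − p_x·x*)/p_y.
Plugging in: x* = (5·8.2/20.44)² = 4.0235.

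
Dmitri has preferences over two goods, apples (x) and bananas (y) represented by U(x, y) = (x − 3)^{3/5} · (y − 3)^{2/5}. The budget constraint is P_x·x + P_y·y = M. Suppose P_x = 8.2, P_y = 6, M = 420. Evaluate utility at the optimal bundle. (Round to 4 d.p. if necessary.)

This is Cobb-Douglas in (x−3, y−3): tangency gives 0.6·P_y·(y−3) = 0.4·P_x·(x−3).
Substituting into the budget: x* = 3 + 0.6·(M − 3·P_x − 3·P_y)/P_x, and y* = 3 + 0.4·(…)/P_y.
Discretionary income = 420 − 3·8.2 − 3·6 = 377.4; x* = 3 + 0.6·377.4/8.2 = 30.6146; y* = 3 + 0.4·377.4/6 = 28.16.
Utility at the optimum: U(30.6146, 28.16) = 26.6053.

V = 26.6053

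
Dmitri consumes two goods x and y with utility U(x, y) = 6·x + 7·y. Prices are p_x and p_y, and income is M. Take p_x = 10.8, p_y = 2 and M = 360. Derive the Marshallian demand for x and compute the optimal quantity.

Perfect substitutes: compare marginal utility per dollar. 6/p_x vs 7/p_y → 0.5556 vs 3.5.
y gives more utility per dollar, so spend all income on y: y* = M/p_y, x* = 0.
Numerically: x* = 0, y* = 180.

x* = 0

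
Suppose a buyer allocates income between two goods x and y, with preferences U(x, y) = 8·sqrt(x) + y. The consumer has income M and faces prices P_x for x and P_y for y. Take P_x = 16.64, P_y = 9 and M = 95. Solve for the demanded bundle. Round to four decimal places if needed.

Set MRS = P_x/P_y: 4·x^(−1/2) = P_x/P_y.
Solve: √x = 4·P_y/P_x, so x*(P_x,P_y) = (4·P_y/P_x)², and y* = (M − P_x·x*)/P_y.
Plugging in: x* = (4·9/16.64)² = 4.6806, y* = 1.9017.

x* = 4.6806, y* = 1.9017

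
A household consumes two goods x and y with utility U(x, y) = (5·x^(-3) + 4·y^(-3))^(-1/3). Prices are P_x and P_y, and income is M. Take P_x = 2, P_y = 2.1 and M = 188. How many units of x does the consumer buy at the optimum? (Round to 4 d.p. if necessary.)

From the CES first-order condition, (5/4)·(y/x)^(4) = P_x/P_y.
Hence y/x = ((4/5)·P_x/P_y)^(1/(4)), i.e. raised to the 0.25 power.
With the ratio pinned down, the budget gives x* = M/(P_x + P_y·(y/x)) and y* = (y/x)·x*.
Numerically y/x = 0.934276, so x* = 188/(2 + 2.1·0.934276) = 47.451.

x* = 47.451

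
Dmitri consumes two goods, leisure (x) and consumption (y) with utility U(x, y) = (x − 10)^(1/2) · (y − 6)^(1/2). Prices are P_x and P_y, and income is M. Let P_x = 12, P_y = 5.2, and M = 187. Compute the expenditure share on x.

This is Cobb-Douglas in (x−10, y−6): tangency gives 0.5·P_y·(y−6) = 0.5·P_x·(x−10).
After buying the subsistence bundle (10, 6), a share 0.5 of the remaining income goes to x: x* = 10 + 0.5·(M − 10P_x − 6P_y)/P_x.
Discretionary income = 187 − 10·12 − 6·5.2 = 35.8; x* = 10 + 0.5·35.8/12 = 11.4917; y* = 6 + 0.5·35.8/5.2 = 9.4423.
Expenditure on x: 12·11.4917 = 137.9; share = 0.7374.

share on x = 0.7374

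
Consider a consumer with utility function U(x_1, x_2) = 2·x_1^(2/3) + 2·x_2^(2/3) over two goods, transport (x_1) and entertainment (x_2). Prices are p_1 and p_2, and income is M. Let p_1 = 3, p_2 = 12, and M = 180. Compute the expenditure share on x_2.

share on x_2 = 0.0588

Numerically x_2/x_1 = 0.015625, so x_1* = 180/(3 + 12·0.015625) = 56.4706 and x_2* = 0.015625·56.4706 = 0.8824.
Expenditure on x_2: 12·0.8824 = 10.5882; share = 0.0588.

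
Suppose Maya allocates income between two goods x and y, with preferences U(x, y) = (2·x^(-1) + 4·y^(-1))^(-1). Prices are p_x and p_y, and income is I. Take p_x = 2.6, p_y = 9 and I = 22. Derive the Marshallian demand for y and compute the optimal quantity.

MU_x ∝ 2·x^(-2), MU_y ∝ 4·y^(-2), so MRS = (1/2)·(y/x)^(2) = p_x/p_y.
Solve for the ratio: y/x = [2·p_x/p_y]^(0.5).
Substitute y = (y/x)·x into the budget: x* = I/(p_x + p_y·(y/x)).
Numerically y/x = 0.760117, so x* = 22/(2.6 + 9·0.760117) = 2.3302 and y* = 0.760117·2.3302 = 1.7713.

y* = 1.7713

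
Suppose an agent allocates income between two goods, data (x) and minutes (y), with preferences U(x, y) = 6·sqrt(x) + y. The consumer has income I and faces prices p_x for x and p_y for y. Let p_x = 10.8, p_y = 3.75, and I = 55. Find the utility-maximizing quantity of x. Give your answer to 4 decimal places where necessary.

Thus x* = (3·p_y/p_x)² — independent of I — with the rest of income spent on y.
Plugging in: x* = (3·3.75/10.8)² = 1.0851.

x* = 1.0851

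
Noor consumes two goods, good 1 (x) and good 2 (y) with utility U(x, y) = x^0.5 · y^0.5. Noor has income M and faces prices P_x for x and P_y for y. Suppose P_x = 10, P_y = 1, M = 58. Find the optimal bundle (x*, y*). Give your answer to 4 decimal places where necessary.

The MRS is y/x. Set MRS = P_x/P_y.
So 0.5·P_y·y = 0.5·P_x·x; combined with the budget, a share 0.5 of income goes to x.
Demand: x*(P_x,P_y,M) = 0.5·M/P_x and y* = 0.5·M/P_y.
At P_x=10, P_y=1, M=58: x* = 0.5·58/10 = 2.9, y* = 29.

x* = 2.9, y* = 29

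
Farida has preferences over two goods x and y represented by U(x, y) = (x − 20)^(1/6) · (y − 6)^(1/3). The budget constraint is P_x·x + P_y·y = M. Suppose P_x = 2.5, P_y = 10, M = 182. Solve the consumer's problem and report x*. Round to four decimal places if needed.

x* = 29.6

Substituting into the budget: x* = 20 + 1/3·(M − 20·P_x − 6·P_y)/P_x, and y* = 6 + 2/3·(…)/P_y.
Discretionary income = 182 − 20·2.5 − 6·10 = 72; x* = 20 + 1/3·72/2.5 = 29.6.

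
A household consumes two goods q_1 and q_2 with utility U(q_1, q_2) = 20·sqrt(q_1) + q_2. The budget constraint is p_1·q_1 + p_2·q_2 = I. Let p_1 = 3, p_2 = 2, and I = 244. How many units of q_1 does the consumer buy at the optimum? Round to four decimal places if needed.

q_1* = 44.4444

Set MRS = p_1/p_2: 10·q_1^(−1/2) = p_1/p_2.
Thus q_1* = (10·p_2/p_1)² — independent of I — with the rest of income spent on q_2.
Plugging in: q_1* = (10·2/3)² = 44.4444.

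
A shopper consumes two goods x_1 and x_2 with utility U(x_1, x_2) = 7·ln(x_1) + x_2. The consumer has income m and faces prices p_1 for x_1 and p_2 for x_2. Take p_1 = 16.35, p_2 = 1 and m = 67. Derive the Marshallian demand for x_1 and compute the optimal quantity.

MU_x_1 = 7/x_1, MU_x_2 = 1. Tangency: 7/x_1 = p_1/p_2.
So x_1*(p_1,p_2) = 7·p_2/p_1, independent of income; and x_2* = (m − 7·p_2)/p_2.
At the given prices: x_1* = 7·1/16.35 = 0.4281.

x_1* = 0.4281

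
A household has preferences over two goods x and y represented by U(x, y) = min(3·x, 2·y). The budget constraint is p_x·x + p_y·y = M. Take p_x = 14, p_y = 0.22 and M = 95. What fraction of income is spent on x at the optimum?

share on x = 0.977

Leontief preferences: the optimum is at the kink where x/2 = y/3, i.e. y = (3/2)·x.
Budget: p_x·x + p_y·(3/2)·x = M, so (2·p_x + 3·p_y)·x = 2·M.
Demand: x*(p_x,p_y,M) = 2·M/(2·p_x + 3·p_y), y* = 3·M/(2·p_x + 3·p_y).
Here 2·14 + 3·0.22 = 28.66, giving x* = 6.6294 and y* = 9.9442.
Expenditure on x: 14·6.6294 = 92.8123; share = 0.977.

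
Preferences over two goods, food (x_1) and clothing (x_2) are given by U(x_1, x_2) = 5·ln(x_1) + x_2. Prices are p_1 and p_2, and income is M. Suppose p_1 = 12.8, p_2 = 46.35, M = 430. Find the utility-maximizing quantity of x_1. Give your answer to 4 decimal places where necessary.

x_1* = 18.1055

Set MRS = p_1/p_2: (5/x_1)/1 = p_1/p_2.
So x_1*(p_1,p_2) = 5·p_2/p_1, independent of income; and x_2* = (M − 5·p_2)/p_2.
At the given prices: x_1* = 5·46.35/12.8 = 18.1055.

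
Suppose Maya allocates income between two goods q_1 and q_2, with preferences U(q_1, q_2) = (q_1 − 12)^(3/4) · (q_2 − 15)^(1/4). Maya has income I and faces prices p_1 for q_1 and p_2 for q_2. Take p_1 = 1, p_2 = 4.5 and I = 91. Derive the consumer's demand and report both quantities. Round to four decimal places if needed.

q_1* = 20.625, q_2* = 15.6389

MRS = 3·(q_2−15)/(q_1−12). Tangency with p_1/p_2 gives q_2−15 = (1/3)·(p_1/p_2)·(q_1−12).
Substituting into the budget: q_1* = 12 + 0.75·(I − 12·p_1 − 15·p_2)/p_1, and q_2* = 15 + 0.25·(…)/p_2.
Discretionary income = 91 − 12·1 − 15·4.5 = 11.5; q_1* = 12 + 0.75·11.5/1 = 20.625; q_2* = 15 + 0.25·11.5/4.5 = 15.6389.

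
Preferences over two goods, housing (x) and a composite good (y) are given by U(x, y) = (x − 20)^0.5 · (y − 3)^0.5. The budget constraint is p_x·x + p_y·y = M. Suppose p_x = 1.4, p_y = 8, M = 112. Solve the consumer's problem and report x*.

After buying the subsistence bundle (20, 3), a share 0.5 of the remaining income goes to x: x* = 20 + 0.5·(M − 20p_x − 3p_y)/p_x.
Discretionary income = 112 − 20·1.4 − 3·8 = 60; x* = 20 + 0.5·60/1.4 = 41.4286.

x* = 41.4286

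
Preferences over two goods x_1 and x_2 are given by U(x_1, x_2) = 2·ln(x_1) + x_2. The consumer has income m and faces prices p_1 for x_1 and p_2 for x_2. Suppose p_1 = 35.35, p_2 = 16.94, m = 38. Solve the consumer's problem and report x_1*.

So x_1*(p_1,p_2) = 2·p_2/p_1, independent of income; and x_2* = (m − 2·p_2)/p_2.
At the given prices: x_1* = 2·16.94/35.35 = 0.9584.

x_1* = 0.9584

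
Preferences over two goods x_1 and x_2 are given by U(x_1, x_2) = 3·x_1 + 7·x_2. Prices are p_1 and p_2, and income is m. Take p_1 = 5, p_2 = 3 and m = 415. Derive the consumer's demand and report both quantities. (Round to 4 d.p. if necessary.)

Perfect substitutes: compare marginal utility per dollar. 3/p_1 vs 7/p_2 → 0.6 vs 2.3333.
x_2 gives more utility per dollar, so spend all income on x_2: x_2* = m/p_2, x_1* = 0.
Numerically: x_1* = 0, x_2* = 138.3333.

x_1* = 0, x_2* = 138.3333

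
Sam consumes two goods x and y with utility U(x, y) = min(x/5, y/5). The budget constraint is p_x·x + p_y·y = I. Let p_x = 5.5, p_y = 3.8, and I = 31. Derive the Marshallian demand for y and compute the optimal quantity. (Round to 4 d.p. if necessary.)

y* = 3.3333

With perfect complements, no substitution: consume in ratio x:y = 5:5.
Budget: p_x·x + p_y·x = I, so (5·p_x + 5·p_y)·x = 5·I.
Demand: x*(p_x,p_y,I) = 5·I/(5·p_x + 5·p_y), y* = 5·I/(5·p_x + 5·p_y).
Here 5·5.5 + 5·3.8 = 46.5, giving y* = 3.3333.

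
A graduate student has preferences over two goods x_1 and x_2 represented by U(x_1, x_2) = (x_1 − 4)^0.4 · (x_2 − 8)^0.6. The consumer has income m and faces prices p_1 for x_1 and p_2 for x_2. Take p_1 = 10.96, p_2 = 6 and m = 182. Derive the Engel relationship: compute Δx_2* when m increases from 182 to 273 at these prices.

This is Cobb-Douglas in (x_1−4, x_2−8): tangency gives 0.4·p_2·(x_2−8) = 0.6·p_1·(x_1−4).
Substituting into the budget: x_1* = 4 + 0.4·(m − 4·p_1 − 8·p_2)/p_1, and x_2* = 8 + 0.6·(…)/p_2.
Discretionary income = 182 − 4·10.96 − 8·6 = 90.16; x_2* = 8 + 0.6·90.16/6 = 17.016.
At m' = 273: x_2* = 26.116. Change: 26.116 − 17.016 = 9.1.

Δx_2* = 9.1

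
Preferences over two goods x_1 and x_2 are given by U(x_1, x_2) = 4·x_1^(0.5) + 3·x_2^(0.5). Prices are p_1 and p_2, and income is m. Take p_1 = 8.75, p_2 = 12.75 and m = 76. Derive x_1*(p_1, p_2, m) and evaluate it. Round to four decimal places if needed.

Substitute x_2 = (x_2/x_1)·x_1 into the budget: x_1* = m/(p_1 + p_2·(x_2/x_1)).
Numerically x_2/x_1 = 0.264922, so x_1* = 76/(8.75 + 12.75·0.264922) = 6.2666.

x_1* = 6.2666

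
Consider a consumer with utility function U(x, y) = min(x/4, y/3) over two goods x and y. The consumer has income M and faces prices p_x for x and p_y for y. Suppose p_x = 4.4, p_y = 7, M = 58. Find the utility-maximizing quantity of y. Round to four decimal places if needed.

y* = 4.5078

With perfect complements, no substitution: consume in ratio x:y = 4:3.
Budget: p_x·x + p_y·(3/4)·x = M, so (4·p_x + 3·p_y)·x = 4·M.
Demand: x*(p_x,p_y,M) = 4·M/(4·p_x + 3·p_y), y* = 3·M/(4·p_x + 3·p_y).
Here 4·4.4 + 3·7 = 38.6, giving y* = 4.5078.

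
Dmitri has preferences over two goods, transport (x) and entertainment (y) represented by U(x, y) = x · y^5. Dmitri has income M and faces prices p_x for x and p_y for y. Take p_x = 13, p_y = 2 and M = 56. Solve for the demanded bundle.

MU_x/MU_y = (y)/(5·x); tangency sets this equal to p_x/p_y.
So p_y·y = 5·p_x·x; combined with the budget, a share 1/6 of income goes to x.
Demand: x*(p_x,p_y,M) = 1/6·M/p_x and y* = 5/6·M/p_y.
At p_x=13, p_y=2, M=56: x* = 1/6·56/13 = 0.7179, y* = 23.3333.

x* = 0.7179, y* = 23.3333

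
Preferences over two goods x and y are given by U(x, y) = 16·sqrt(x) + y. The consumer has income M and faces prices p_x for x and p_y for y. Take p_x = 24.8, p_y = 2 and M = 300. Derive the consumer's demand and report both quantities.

x* = 0.4162, y* = 144.8387

Plugging in: x* = (8·2/24.8)² = 0.4162, y* = 144.8387.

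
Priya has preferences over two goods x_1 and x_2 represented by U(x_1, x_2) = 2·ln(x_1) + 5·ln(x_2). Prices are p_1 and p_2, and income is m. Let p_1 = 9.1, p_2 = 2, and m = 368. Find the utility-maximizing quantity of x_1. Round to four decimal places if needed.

Tangency: MRS = (2/5)·x_2/x_1 = p_1/p_2.
Rearranging, p_2·x_2 = (5/2)·p_1·x_1. Substituting into the budget gives p_1·x_1·(1 + (5/2)) = m.
Demand: x_1*(p_1,p_2,m) = 2/7·m/p_1 and x_2* = 5/7·m/p_2.
At p_1=9.1, p_2=2, m=368: x_1* = 2/7·368/9.1 = 11.5542.

x_1* = 11.5542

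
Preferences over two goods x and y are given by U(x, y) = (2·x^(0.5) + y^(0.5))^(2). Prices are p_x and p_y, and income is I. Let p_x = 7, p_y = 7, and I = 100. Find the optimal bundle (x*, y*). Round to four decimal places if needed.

Numerically y/x = 0.25, so x* = 100/(7 + 7·0.25) = 11.4286 and y* = 0.25·11.4286 = 2.8571.

x* = 11.4286, y* = 2.8571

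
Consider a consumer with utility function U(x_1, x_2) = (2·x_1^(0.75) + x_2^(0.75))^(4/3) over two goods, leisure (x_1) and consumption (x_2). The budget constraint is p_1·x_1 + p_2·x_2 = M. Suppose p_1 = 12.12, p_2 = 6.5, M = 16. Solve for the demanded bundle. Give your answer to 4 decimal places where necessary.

x_1* = 0.9395, x_2* = 0.7098

From the CES first-order condition, 2·(x_2/x_1)^(0.25) = p_1/p_2.
Solve for the ratio: x_2/x_1 = [(1/2)·p_1/p_2]^(4).
With the ratio pinned down, the budget gives x_1* = M/(p_1 + p_2·(x_2/x_1)) and x_2* = (x_2/x_1)·x_1*.
Numerically x_2/x_1 = 0.755505, so x_1* = 16/(12.12 + 6.5·0.755505) = 0.9395 and x_2* = 0.755505·0.9395 = 0.7098.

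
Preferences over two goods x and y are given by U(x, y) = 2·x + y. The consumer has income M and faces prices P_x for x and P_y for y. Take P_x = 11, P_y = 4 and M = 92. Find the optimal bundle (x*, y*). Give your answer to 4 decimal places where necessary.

x* = 0, y* = 23

Linear utility — the consumer picks whichever good has higher MU/price: 2/11 = 0.1818 vs 1/4 = 0.25.
y gives more utility per dollar, so spend all income on y: y* = M/P_y, x* = 0.
Numerically: x* = 0, y* = 23.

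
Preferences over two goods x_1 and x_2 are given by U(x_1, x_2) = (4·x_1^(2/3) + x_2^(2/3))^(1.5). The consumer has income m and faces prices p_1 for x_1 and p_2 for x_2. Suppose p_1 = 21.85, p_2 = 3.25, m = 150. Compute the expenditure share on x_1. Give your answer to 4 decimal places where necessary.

share on x_1 = 0.5861

MRS = MU_x_1/MU_x_2 = 4·(x_2/x_1)^(1/3). Set equal to p_1/p_2.
Hence x_2/x_1 = ((1/4)·p_1/p_2)^(1/(1/3)), i.e. raised to the 3 power.
With the ratio pinned down, the budget gives x_1* = m/(p_1 + p_2·(x_2/x_1)) and x_2* = (x_2/x_1)·x_1*.
Numerically x_2/x_1 = 4.748148, so x_1* = 150/(21.85 + 3.25·4.748148) = 4.0234 and x_2* = 4.748148·4.0234 = 19.1039.
Expenditure on x_1: 21.85·4.0234 = 87.9123; share = 0.5861.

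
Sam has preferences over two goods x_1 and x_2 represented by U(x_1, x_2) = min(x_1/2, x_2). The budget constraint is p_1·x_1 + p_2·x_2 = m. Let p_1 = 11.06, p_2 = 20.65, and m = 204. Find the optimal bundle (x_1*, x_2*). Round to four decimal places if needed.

x_1* = 9.5394, x_2* = 4.7697

Leontief preferences: the optimum is at the kink where x_1/2 = x_2/1, i.e. x_2 = (1/2)·x_1.
Budget: p_1·x_1 + p_2·(1/2)·x_1 = m, so (2·p_1 + p_2)·x_1 = 2·m.
Demand: x_1*(p_1,p_2,m) = 2·m/(2·p_1 + p_2), x_2* = m/(2·p_1 + p_2).
Here 2·11.06 + 20.65 = 42.77, giving x_1* = 9.5394 and x_2* = 4.7697.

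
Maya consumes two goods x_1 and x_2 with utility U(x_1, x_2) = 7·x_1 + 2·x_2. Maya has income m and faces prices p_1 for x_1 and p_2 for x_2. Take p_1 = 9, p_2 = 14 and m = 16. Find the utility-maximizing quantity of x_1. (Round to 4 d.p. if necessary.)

Perfect substitutes: compare marginal utility per dollar. 7/p_1 vs 2/p_2 → 0.7778 vs 0.1429.
x_1 gives more utility per dollar, so spend all income on x_1: x_1* = m/p_1, x_2* = 0.
Numerically: x_1* = 1.7778, x_2* = 0.

x_1* = 1.7778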